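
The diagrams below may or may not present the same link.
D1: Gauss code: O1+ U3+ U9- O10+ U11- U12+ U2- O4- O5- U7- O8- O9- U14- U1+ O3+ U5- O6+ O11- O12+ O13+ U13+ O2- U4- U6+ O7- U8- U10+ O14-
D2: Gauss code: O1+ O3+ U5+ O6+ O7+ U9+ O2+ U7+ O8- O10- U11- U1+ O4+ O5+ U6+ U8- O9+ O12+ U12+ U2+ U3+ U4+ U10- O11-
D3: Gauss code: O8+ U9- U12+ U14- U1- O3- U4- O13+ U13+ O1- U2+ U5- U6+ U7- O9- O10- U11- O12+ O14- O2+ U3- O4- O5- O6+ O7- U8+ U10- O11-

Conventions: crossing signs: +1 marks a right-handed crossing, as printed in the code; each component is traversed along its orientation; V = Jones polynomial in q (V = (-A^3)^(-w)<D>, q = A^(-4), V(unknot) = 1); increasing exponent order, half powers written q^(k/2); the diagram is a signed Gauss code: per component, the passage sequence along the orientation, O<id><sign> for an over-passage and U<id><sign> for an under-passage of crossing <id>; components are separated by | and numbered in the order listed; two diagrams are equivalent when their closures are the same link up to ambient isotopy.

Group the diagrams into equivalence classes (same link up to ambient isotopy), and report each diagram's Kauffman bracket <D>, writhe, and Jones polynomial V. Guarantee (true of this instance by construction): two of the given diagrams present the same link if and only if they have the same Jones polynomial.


classes: {D1} | {D2} | {D3}
V(D1) = -q^-6 + q^-5 - q^-4 + 2q^-3 - q^-2 + q^-1  [14 crossings, <D> = A^-2 - A^2 + 2A^6 - A^10 + A^14 - A^18, w = -2]
V(D2) = q - q^2 + 2q^3 - q^4 + q^5 - q^6  [12 crossings, <D> = -A^-6 + A^-2 - A^2 + 2A^6 - A^10 + A^14, w = +6]
V(D3) = -q^-8 + q^-7 - q^-6 + 2q^-5 - 2q^-4 + 2q^-3 - q^-2 + q^-1  (w -4, c 14, <D> = A^-8 - A^-4 + 2 - 2A^4 + 2A^8 - A^12 + A^16 - A^20)
insight: comparing 3 Jones polynomials yields 3 groups


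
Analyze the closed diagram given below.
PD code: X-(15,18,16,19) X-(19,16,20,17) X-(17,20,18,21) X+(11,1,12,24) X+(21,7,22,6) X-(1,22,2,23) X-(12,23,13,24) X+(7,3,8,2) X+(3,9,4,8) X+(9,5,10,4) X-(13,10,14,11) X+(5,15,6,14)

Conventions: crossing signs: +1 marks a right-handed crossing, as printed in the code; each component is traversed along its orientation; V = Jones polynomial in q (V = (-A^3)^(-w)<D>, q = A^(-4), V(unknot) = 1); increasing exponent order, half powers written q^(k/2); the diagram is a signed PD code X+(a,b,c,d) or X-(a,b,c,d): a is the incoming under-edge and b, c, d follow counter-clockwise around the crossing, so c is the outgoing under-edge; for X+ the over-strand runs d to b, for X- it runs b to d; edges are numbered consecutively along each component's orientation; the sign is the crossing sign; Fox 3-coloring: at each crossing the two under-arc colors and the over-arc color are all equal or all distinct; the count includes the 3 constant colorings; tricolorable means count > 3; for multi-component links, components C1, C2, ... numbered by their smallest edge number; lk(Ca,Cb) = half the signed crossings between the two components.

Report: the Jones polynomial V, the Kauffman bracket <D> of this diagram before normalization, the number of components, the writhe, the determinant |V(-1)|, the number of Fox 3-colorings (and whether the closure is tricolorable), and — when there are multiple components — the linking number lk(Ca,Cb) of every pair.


V(q) = -q^-2 + q^-1 - 1 + 3q - 2q^2 + 3q^3 - 2q^4 + q^5 - q^6
bracket: -A^-24 + A^-20 - 2A^-16 + 3A^-12 - 2A^-8 + 3A^-4 - 1 + A^4 - A^8, w = 0
1 component, writhe 0, over 12 crossings
det 15, colorings 9 of 3^12 — tricolorable
observation: w = 0 shifts under R1 moves; the (-A^3)^(0) factor cancels that in V


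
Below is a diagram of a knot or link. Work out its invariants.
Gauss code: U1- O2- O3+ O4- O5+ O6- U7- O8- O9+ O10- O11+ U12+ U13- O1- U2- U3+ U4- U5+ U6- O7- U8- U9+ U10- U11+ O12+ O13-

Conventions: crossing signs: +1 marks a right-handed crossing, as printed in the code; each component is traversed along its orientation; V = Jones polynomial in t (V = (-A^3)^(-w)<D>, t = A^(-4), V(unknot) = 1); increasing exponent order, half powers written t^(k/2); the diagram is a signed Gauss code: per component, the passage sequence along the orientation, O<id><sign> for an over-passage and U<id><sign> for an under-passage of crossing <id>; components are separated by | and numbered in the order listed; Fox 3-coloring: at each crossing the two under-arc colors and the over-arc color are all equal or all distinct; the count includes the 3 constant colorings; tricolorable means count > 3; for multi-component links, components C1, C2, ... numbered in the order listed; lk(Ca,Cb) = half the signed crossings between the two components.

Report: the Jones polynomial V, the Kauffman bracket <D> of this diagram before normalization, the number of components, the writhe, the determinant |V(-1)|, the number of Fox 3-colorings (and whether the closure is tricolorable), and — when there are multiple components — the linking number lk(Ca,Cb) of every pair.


V(t) = -t^-4 + t^-3 + t^-1
bracket: -A^-5 - A^3 + A^7, w = -3
1 component, writhe -3, over 13 crossings
det 3, colorings 9 of 3^13 — tricolorable
observation: w = -3 (over 13 crossings) is diagram-only; (-A^3)^(3) removes it from V


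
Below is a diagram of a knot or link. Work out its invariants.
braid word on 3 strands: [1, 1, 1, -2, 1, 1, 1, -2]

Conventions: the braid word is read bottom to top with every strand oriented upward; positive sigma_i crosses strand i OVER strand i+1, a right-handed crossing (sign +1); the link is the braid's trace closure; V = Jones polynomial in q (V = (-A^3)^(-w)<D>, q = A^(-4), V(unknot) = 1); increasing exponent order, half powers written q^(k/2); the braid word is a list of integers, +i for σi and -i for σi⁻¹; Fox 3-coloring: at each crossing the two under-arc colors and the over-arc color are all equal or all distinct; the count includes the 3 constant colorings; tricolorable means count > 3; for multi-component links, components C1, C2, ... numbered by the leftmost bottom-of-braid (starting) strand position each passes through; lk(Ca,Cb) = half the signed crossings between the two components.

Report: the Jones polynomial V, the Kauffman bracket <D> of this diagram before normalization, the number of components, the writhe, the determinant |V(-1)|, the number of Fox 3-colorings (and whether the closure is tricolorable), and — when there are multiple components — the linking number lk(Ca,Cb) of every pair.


Jones polynomial: V(q) = 1 - q + 3q^2 - 3q^3 + 3q^4 - 4q^5 + 3q^6 - 2q^7 + q^8
<D> = A^-20 - 2A^-16 + 3A^-12 - 4A^-8 + 3A^-4 - 3 + 3A^4 - A^8 + A^12; writhe +4
components 1, writhe +4 (8 crossings)
3-colorings: 9 of 3^8, det 21 — tricolorable
note: w = +4 shifts under R1 moves; the (-A^3)^(-4) factor cancels that in V


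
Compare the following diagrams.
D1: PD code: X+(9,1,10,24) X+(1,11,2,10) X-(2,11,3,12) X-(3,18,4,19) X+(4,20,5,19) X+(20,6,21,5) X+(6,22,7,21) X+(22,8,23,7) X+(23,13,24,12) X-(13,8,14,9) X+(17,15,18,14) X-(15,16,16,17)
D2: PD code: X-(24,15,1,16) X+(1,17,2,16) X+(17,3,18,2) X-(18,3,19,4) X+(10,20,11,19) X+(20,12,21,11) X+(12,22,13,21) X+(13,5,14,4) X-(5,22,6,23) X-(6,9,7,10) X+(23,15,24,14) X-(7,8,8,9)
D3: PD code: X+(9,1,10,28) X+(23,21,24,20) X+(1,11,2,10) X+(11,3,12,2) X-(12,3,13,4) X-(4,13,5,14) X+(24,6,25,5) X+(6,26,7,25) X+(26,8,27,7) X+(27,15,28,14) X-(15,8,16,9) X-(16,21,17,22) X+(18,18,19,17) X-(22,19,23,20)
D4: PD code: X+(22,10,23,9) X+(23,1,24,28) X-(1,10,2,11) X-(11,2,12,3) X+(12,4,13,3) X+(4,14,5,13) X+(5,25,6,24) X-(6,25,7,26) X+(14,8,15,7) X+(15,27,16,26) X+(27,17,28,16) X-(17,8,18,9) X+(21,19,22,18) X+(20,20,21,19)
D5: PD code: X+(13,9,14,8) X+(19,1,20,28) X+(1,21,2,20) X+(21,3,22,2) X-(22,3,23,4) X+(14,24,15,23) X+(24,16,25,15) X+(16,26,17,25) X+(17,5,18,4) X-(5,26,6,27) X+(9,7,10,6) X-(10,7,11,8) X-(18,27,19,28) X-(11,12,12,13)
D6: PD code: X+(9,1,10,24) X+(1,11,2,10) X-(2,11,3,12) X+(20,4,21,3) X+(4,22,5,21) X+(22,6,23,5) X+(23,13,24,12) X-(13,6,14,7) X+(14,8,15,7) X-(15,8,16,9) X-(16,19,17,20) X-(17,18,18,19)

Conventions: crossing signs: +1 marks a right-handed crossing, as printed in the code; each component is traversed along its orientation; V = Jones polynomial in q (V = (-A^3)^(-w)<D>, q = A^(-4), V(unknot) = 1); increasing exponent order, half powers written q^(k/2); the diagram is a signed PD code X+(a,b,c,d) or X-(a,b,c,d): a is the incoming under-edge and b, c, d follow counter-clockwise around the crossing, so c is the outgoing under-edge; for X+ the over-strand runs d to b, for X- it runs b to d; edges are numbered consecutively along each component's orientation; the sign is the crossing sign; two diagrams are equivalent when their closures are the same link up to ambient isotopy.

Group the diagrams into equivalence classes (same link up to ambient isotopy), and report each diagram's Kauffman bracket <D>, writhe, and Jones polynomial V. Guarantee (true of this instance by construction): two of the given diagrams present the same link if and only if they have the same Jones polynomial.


classes: {D1, D2, D3, D5, D6} | {D4}
V(D1) = q - q^2 + 2q^3 - q^4 + q^5 - q^6  [12 crossings, <D> = -A^-12 + A^-8 - A^-4 + 2 - A^4 + A^8, w = +4]
D2 (bracket -A^-18 + A^-14 - A^-10 + 2A^-6 - A^-2 + A^2; 12 crossings at w = +2): V = q - q^2 + 2q^3 - q^4 + q^5 - q^6
D3 (bracket -A^-12 + A^-8 - A^-4 + 2 - A^4 + A^8; 14 crossings at w = +4): V = q - q^2 + 2q^3 - q^4 + q^5 - q^6
V(D4) = q + q^3 - q^4  (w +6, c 14, <D> = -A^2 + A^6 + A^14)
V(D5) = q - q^2 + 2q^3 - q^4 + q^5 - q^6  [14 crossings, <D> = -A^-12 + A^-8 - A^-4 + 2 - A^4 + A^8, w = +4]
V(D6) = q - q^2 + 2q^3 - q^4 + q^5 - q^6  [12 crossings, <D> = -A^-18 + A^-14 - A^-10 + 2A^-6 - A^-2 + A^2, w = +2]
note: V(q) takes 2 values over 6 diagrams, fixing the grouping


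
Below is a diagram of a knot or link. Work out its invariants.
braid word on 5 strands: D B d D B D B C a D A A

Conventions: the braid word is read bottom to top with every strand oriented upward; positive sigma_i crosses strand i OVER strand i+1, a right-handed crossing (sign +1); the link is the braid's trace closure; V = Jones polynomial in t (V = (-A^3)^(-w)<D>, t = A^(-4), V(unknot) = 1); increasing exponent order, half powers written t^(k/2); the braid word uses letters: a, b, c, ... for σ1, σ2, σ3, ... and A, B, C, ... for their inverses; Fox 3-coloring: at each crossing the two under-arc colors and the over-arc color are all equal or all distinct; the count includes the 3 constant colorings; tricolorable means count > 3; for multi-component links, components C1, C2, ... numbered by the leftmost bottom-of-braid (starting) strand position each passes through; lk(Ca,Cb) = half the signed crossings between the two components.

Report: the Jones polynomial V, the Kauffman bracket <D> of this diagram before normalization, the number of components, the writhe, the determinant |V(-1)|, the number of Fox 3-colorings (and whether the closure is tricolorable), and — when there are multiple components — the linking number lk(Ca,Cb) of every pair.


Jones polynomial: V(t) = t^-8 - 2t^-7 + t^-6 - 2t^-5 + 2t^-4 + t^-2
<D> = A^-16 + 2A^-8 - 2A^-4 + 1 - 2A^4 + A^8; writhe -8
components 1, writhe -8 (12 crossings)
3-colorings: 27 of 3^12, det 9 — tricolorable
note: the word shrinks to σ4⁻¹ σ2⁻¹ σ2⁻¹ σ4⁻¹ σ2⁻¹ σ3⁻¹ σ1 σ4⁻¹ σ1⁻¹ σ1⁻¹ after cancelling


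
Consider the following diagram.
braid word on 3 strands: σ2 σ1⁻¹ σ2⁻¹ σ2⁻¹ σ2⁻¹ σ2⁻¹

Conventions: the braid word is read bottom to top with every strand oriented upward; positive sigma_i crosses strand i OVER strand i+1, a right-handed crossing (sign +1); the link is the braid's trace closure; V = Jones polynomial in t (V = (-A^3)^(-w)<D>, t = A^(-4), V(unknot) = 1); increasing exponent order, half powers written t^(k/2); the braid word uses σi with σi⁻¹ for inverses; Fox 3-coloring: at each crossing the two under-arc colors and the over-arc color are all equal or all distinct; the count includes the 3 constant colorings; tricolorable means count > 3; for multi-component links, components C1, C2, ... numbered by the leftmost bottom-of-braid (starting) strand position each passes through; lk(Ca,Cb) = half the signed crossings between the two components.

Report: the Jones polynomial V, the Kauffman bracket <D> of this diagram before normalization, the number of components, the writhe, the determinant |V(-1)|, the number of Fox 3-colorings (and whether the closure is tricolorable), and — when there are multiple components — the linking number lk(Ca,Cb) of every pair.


V = -t^-4 + t^-3 + t^-1
<D> = A^-8 + 1 - A^4 (w = -4)
1 component over 6 crossings, w = -4
9 Fox colorings among 3^6, |V(-1)| = 3: tricolorable
why: w = -4 shifts under R1 moves; the (-A^3)^(4) factor cancels that in V


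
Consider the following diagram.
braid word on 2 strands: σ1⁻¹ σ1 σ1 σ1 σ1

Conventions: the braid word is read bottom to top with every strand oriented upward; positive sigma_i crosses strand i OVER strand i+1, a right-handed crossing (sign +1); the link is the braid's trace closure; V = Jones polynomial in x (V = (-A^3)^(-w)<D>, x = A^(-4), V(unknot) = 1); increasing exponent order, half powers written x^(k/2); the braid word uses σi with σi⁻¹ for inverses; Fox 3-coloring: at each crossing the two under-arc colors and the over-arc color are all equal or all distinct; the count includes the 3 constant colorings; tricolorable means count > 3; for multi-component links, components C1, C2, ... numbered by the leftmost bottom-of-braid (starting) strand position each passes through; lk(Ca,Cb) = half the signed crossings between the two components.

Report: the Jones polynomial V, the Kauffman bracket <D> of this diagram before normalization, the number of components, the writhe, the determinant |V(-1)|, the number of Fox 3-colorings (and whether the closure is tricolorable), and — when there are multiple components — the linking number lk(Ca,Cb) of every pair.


V(x) = x + x^3 - x^4
bracket: A^-7 - A^-3 - A^5, w = +3
1 component, writhe +3, over 5 crossings
det 3, colorings 9 of 3^5 — tricolorable
observation: the span of V is 3, forcing >= 3 crossings in any diagram


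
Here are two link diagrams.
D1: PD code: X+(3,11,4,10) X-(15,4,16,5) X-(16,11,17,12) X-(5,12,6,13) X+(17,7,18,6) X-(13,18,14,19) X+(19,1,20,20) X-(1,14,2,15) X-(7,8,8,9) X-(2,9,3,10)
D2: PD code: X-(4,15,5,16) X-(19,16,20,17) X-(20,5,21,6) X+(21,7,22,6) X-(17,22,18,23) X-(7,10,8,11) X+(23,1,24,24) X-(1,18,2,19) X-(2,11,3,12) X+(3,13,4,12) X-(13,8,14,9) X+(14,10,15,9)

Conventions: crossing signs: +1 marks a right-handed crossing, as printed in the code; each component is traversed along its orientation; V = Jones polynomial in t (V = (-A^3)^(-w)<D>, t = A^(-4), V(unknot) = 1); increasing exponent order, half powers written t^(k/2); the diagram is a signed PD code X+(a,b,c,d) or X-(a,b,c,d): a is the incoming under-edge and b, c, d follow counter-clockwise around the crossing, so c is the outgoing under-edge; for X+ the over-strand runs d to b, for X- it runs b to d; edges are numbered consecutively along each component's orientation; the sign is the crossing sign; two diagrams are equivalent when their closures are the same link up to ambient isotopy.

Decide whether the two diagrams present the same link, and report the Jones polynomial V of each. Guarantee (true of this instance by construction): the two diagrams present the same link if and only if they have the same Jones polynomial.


equivalent: yes
V(D1) = -t^-4 + t^-3 + t^-1  (w -4, c 10, <D> = A^-8 + 1 - A^4)
V(D2) = -t^-4 + t^-3 + t^-1  [12 crossings, <D> = A^-8 + 1 - A^4, w = -4]
key observation: Reidemeister moves carry D1 (10 crossings) to D2 (12)


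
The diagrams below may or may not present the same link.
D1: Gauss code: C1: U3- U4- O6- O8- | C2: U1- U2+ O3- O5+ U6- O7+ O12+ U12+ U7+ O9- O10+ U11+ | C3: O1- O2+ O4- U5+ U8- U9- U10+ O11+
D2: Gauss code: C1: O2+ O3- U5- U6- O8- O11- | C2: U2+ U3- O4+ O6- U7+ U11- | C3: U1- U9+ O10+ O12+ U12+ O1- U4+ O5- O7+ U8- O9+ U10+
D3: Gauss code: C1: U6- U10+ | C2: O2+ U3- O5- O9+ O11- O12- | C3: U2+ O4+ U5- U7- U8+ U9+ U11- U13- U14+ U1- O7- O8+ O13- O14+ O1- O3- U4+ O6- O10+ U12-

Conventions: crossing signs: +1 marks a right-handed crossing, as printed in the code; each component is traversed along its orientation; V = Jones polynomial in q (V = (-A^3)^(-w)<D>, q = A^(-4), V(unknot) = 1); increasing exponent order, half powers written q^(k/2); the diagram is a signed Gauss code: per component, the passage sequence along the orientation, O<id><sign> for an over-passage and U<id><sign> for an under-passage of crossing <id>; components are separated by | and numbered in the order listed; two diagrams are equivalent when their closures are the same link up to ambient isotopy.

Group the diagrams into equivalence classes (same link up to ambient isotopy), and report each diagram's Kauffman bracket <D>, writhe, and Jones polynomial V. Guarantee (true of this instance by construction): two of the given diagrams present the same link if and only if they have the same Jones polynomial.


equivalence classes: {D1, D2} | {D3}
D1 (bracket 2 + A^8 + A^16; 12 crossings at w = 0): V = q^-4 + q^-2 + 2
D2 (bracket 2 + A^8 + A^16; 12 crossings at w = 0): V = q^-4 + q^-2 + 2
V(D3) = q^-3 + q^-2 + q^-1 + 1  [14 crossings, <D> = A^-6 + A^-2 + A^2 + A^6, w = -2]
key observation: 2 classes among 3 diagrams; unequal V(q) rules out equality


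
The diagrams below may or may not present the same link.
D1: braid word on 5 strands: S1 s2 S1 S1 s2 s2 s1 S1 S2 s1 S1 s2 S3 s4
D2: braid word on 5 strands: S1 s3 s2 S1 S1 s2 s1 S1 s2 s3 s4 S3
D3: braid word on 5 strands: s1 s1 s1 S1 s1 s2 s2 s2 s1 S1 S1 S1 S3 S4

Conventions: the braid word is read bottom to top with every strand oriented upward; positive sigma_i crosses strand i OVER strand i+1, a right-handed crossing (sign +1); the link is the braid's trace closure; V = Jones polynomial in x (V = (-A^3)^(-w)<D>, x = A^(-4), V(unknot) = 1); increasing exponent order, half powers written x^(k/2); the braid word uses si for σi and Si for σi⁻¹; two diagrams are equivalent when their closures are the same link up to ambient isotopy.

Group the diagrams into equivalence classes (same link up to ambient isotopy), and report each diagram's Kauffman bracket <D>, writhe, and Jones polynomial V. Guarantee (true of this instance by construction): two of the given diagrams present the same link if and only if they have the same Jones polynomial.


grouping into links: {D1, D2} | {D3}
V(D1) = -x^-3 + 2x^-2 - 2x^-1 + 3 - 2x + 2x^2 - x^3  (w 0, c 14, <D> = -A^-12 + 2A^-8 - 2A^-4 + 3 - 2A^4 + 2A^8 - A^12)
V(D2) = -x^-3 + 2x^-2 - 2x^-1 + 3 - 2x + 2x^2 - x^3  [12 crossings, <D> = -A^-6 + 2A^-2 - 2A^2 + 3A^6 - 2A^10 + 2A^14 - A^18, w = +2]
V(D3) = x + x^3 - x^4  [14 crossings, <D> = -A^-10 + A^-6 + A^2, w = +2]
why: 2 classes among 3 diagrams; unequal V(x) rules out equality


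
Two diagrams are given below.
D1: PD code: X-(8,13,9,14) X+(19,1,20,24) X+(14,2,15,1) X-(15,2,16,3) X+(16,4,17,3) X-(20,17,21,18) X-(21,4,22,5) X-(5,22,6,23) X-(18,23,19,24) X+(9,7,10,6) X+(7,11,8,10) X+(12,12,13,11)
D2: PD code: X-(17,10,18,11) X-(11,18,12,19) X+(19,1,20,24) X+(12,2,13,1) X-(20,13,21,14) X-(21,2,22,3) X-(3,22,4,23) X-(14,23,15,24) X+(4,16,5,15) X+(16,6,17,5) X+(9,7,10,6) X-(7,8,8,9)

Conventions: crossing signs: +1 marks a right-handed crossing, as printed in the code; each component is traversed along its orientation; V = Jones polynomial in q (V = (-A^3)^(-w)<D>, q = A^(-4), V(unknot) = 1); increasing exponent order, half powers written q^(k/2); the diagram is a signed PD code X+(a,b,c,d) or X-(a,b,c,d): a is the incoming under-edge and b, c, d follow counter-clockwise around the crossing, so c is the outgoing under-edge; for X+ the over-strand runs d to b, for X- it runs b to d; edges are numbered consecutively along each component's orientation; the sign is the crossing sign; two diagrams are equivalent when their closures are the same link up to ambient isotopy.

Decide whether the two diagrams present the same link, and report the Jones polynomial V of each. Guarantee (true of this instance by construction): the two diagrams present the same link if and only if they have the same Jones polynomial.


equivalent: yes
D1 (bracket 1; 12 crossings at w = 0): V = 1
V(D2) = 1  (w -2, c 12, <D> = A^-6)
key observation: one V(q) for all 2 diagrams — one class (guaranteed)


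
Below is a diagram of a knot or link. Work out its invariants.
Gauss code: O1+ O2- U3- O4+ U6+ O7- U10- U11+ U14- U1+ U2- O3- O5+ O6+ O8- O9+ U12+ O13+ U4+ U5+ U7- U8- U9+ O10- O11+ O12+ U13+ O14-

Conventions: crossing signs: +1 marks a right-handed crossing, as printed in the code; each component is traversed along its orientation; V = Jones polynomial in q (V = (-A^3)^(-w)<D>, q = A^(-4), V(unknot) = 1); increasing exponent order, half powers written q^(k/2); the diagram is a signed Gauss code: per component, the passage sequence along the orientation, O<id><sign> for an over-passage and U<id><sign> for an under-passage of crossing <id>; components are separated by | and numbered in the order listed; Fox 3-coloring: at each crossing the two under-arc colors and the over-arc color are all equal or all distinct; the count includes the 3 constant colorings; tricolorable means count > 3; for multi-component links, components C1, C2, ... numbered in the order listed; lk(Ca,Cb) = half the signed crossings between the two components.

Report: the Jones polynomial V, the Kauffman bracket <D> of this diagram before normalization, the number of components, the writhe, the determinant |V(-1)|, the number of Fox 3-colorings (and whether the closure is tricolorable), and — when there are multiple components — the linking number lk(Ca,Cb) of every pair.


Jones polynomial: V(q) = q + q^3 - q^4
<D> = -A^-10 + A^-6 + A^2; writhe +2
components 1, writhe +2 (14 crossings)
3-colorings: 9 of 3^14, det 3 — tricolorable
note: V spans 3 powers of q: at least 3 crossings in any diagram


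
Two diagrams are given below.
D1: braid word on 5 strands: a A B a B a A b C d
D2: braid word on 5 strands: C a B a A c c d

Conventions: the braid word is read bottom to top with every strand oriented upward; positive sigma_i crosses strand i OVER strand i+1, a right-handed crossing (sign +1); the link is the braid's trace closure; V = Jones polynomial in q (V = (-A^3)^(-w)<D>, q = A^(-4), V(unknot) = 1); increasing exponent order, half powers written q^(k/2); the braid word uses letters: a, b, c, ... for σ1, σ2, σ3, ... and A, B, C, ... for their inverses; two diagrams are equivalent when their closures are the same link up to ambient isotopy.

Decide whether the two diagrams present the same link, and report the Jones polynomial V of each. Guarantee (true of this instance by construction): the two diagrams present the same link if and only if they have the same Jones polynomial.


equivalent: yes
V(D1) = 1  (w 0, c 10, <D> = 1)
V(D2) = 1  (w +2, c 8, <D> = A^6)
why: all 2 diagrams share one V(q), hence one class


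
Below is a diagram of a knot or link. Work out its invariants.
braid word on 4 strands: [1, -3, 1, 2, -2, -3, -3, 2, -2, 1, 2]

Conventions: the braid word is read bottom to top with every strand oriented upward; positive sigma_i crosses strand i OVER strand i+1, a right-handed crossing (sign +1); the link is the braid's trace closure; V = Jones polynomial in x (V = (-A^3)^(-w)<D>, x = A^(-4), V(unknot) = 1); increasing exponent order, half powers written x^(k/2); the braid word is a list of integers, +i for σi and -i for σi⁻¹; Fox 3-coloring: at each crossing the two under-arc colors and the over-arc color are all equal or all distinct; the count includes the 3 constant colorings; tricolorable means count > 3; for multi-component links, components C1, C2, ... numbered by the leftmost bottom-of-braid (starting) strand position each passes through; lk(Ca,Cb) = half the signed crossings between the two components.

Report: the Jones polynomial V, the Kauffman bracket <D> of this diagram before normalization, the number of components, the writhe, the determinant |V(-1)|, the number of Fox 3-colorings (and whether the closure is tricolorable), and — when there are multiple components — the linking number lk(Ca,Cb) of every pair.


V(x) = -x^-3 + x^-2 - x^-1 + 3 - x + x^2 - x^3
bracket: A^-9 - A^-5 + A^-1 - 3A^3 + A^7 - A^11 + A^15, w = +1
1 component, writhe +1, over 11 crossings
det 9, colorings 27 of 3^11 — tricolorable
observation: palindromic: swapping x for 1/x fixes V


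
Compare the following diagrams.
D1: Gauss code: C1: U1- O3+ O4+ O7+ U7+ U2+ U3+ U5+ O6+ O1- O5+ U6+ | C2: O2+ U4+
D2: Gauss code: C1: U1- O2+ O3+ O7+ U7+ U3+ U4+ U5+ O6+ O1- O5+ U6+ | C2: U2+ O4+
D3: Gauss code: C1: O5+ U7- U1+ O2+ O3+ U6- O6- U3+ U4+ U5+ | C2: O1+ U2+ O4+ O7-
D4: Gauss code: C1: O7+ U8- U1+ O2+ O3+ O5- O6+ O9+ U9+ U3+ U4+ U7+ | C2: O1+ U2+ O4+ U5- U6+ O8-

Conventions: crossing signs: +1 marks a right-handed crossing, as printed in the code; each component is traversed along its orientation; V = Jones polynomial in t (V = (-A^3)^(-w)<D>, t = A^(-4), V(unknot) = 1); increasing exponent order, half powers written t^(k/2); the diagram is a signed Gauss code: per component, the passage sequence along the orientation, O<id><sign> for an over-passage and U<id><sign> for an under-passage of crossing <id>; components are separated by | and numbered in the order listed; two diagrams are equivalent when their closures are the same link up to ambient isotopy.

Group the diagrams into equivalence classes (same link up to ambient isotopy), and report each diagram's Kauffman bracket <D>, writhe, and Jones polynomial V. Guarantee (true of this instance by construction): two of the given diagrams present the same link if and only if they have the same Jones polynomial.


classes: {D1, D2, D3, D4}
V(D1) = -t^(1/2) - t^(5/2)  [7 crossings, <D> = A^5 + A^13, w = +5]
D2 (bracket A^5 + A^13; 7 crossings at w = +5): V = -t^(1/2) - t^(5/2)
V(D3) = -t^(1/2) - t^(5/2)  [7 crossings, <D> = A^-1 + A^7, w = +3]
V(D4) = -t^(1/2) - t^(5/2)  (w +5, c 9, <D> = A^5 + A^13)
note: one V(t) for all 4 diagrams — one class (guaranteed)


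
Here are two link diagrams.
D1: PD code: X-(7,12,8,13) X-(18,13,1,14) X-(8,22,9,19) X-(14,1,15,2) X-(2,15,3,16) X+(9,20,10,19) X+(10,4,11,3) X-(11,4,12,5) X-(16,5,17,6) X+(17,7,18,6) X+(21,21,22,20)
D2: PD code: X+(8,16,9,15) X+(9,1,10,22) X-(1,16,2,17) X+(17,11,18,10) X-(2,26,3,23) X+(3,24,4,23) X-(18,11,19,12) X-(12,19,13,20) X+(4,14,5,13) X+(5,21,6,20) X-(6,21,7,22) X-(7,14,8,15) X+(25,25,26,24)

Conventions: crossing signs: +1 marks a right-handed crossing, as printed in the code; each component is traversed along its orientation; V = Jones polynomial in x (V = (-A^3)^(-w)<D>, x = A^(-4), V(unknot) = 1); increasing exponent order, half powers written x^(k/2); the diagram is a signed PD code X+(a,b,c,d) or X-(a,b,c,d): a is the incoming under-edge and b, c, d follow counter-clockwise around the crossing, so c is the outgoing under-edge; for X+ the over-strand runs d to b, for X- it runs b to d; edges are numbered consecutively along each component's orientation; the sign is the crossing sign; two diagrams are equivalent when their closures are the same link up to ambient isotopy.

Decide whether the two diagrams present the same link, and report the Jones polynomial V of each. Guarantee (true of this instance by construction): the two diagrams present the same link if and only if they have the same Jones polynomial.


same link: no
V(D1) = x^(-9/2) - x^(-5/2) - x^(-3/2) - x^(-1/2)  [11 crossings, <D> = A^-7 + A^-3 + A - A^9, w = -3]
V(D2) = -x^(-1/2) - x^(1/2)  [13 crossings, <D> = A + A^5, w = +1]
insight: V(x) takes 2 values over 2 diagrams, fixing the grouping


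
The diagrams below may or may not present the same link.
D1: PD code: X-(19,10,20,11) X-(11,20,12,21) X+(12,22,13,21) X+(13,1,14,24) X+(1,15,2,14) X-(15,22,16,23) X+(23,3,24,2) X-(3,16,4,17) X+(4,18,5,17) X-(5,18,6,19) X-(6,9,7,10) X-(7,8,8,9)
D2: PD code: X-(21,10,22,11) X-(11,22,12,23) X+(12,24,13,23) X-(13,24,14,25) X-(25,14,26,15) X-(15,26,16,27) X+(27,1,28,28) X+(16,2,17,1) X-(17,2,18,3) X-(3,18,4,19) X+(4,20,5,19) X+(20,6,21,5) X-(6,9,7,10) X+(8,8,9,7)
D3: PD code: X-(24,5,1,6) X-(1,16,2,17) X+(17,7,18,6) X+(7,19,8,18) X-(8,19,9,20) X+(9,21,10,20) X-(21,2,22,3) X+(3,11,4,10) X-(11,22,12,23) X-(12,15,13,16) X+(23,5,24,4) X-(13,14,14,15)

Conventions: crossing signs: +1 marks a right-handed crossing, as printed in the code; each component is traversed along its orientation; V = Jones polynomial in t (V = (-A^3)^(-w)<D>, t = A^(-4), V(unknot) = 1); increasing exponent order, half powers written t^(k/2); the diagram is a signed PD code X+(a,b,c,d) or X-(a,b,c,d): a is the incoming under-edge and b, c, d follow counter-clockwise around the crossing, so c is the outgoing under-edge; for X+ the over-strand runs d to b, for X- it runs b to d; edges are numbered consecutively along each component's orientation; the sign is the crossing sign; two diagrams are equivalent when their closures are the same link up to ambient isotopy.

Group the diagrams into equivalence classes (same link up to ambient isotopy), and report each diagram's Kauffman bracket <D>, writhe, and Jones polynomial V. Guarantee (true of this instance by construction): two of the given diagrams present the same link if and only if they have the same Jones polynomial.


classes: {D1, D3} | {D2}
V(D1) = -t^-3 + 2t^-2 - 2t^-1 + 3 - 2t + 2t^2 - t^3  [12 crossings, <D> = -A^-18 + 2A^-14 - 2A^-10 + 3A^-6 - 2A^-2 + 2A^2 - A^6, w = -2]
D2 (bracket A^-2 + A^6 - A^10; 14 crossings at w = -2): V = -t^-4 + t^-3 + t^-1
D3 (bracket -A^-18 + 2A^-14 - 2A^-10 + 3A^-6 - 2A^-2 + 2A^2 - A^6; 12 crossings at w = -2): V = -t^-3 + 2t^-2 - 2t^-1 + 3 - 2t + 2t^2 - t^3
note: 2 values of V(t) split the 3 diagrams


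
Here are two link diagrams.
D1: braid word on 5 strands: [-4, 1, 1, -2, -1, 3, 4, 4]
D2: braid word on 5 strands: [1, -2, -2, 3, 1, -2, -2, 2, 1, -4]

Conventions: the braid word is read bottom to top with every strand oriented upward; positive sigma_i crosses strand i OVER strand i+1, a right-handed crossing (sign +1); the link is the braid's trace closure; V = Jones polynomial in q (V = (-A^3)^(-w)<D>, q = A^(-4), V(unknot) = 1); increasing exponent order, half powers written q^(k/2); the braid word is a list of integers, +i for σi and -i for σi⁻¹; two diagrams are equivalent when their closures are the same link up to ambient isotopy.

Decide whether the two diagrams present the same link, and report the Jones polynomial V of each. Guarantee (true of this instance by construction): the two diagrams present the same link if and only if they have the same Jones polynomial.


equivalent: no
D1 (bracket A^6; 8 crossings at w = +2): V = 1
D2 (bracket -A^-12 + 2A^-8 - 2A^-4 + 3 - 2A^4 + 2A^8 - A^12; 10 crossings at w = 0): V = -q^-3 + 2q^-2 - 2q^-1 + 3 - 2q + 2q^2 - q^3
key observation: V(q) takes 2 values over 2 diagrams, fixing the grouping


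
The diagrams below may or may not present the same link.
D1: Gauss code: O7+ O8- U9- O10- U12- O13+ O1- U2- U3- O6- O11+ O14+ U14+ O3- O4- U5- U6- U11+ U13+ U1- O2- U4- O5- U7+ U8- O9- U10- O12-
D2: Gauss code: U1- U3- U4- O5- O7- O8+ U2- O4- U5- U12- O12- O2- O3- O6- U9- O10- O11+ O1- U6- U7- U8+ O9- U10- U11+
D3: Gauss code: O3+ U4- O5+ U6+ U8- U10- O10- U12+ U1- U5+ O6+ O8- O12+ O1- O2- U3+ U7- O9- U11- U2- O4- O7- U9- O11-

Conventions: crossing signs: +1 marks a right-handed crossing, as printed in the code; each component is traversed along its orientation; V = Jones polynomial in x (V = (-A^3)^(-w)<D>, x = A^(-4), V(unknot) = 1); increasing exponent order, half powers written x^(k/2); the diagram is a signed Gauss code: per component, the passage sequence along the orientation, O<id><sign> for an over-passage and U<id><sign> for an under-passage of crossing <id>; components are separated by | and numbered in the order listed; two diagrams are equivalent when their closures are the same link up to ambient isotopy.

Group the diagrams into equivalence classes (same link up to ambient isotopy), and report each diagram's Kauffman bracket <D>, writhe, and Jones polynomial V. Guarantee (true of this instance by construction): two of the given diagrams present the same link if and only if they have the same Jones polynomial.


equivalence classes: {D1, D2} | {D3}
D1 (bracket A^-10 + 2A^-2 - 2A^2 + A^6 - 2A^10 + A^14; 14 crossings at w = -6): V = x^-8 - 2x^-7 + x^-6 - 2x^-5 + 2x^-4 + x^-2
D2 (bracket A^-16 + 2A^-8 - 2A^-4 + 1 - 2A^4 + A^8; 12 crossings at w = -8): V = x^-8 - 2x^-7 + x^-6 - 2x^-5 + 2x^-4 + x^-2
V(D3) = -x^-6 + x^-5 - x^-4 + 2x^-3 - x^-2 + x^-1  [12 crossings, <D> = A^-8 - A^-4 + 2 - A^4 + A^8 - A^12, w = -4]
key observation: 2 values of V(x) split the 3 diagrams


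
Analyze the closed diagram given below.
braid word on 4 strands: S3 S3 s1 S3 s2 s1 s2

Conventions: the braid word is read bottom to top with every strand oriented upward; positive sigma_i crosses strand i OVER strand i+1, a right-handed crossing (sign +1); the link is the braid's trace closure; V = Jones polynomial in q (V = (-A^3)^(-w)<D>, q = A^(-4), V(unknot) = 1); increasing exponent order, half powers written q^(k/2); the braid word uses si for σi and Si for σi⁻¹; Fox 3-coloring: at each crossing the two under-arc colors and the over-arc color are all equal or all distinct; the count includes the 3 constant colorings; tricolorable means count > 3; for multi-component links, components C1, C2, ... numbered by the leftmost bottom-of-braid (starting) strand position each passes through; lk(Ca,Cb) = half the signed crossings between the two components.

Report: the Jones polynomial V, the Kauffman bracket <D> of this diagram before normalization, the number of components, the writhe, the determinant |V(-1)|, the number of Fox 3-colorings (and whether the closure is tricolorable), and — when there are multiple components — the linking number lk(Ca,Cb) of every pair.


V(q) = -q^-3 + q^-2 - q^-1 + 3 - q + q^2 - q^3
bracket: A^-9 - A^-5 + A^-1 - 3A^3 + A^7 - A^11 + A^15, w = +1
1 component, writhe +1, over 7 crossings
det 9, colorings 27 of 3^7 — tricolorable
observation: V is palindromic (span 6, det 9): q -> 1/q fixes it; necessary, not sufficient, for amphichirality


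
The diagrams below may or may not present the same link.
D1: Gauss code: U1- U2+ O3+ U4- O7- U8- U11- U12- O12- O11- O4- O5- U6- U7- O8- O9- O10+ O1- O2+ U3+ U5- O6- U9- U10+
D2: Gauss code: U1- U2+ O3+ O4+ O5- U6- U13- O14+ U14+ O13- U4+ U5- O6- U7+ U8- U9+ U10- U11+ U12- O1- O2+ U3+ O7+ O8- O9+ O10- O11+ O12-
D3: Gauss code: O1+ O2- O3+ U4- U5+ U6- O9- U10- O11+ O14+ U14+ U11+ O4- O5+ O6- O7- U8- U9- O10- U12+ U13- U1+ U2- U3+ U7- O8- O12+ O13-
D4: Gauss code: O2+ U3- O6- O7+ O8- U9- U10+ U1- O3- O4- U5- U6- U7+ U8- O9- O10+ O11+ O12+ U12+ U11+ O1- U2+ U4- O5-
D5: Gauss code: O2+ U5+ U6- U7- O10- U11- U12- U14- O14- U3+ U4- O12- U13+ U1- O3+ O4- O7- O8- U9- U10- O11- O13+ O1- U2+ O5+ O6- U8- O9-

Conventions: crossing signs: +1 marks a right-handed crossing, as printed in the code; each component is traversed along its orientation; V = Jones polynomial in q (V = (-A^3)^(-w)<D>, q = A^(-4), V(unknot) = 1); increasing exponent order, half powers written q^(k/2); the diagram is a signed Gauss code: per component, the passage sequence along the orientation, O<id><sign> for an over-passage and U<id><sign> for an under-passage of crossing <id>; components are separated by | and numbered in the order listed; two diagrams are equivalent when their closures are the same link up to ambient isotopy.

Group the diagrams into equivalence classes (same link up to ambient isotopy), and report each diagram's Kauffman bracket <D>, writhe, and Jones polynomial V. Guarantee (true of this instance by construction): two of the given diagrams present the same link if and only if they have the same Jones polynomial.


grouping into links: {D1, D3, D4, D5} | {D2}
V(D1) = -q^-6 + q^-5 - q^-4 + 2q^-3 - q^-2 + q^-1  (w -6, c 12, <D> = A^-14 - A^-10 + 2A^-6 - A^-2 + A^2 - A^6)
V(D2) = 1  (w 0, c 14, <D> = 1)
V(D3) = -q^-6 + q^-5 - q^-4 + 2q^-3 - q^-2 + q^-1  [14 crossings, <D> = A^-2 - A^2 + 2A^6 - A^10 + A^14 - A^18, w = -2]
V(D4) = -q^-6 + q^-5 - q^-4 + 2q^-3 - q^-2 + q^-1  (w -2, c 12, <D> = A^-2 - A^2 + 2A^6 - A^10 + A^14 - A^18)
D5 (bracket A^-14 - A^-10 + 2A^-6 - A^-2 + A^2 - A^6; 14 crossings at w = -6): V = -q^-6 + q^-5 - q^-4 + 2q^-3 - q^-2 + q^-1
why: 2 values of V(q) split the 5 diagrams


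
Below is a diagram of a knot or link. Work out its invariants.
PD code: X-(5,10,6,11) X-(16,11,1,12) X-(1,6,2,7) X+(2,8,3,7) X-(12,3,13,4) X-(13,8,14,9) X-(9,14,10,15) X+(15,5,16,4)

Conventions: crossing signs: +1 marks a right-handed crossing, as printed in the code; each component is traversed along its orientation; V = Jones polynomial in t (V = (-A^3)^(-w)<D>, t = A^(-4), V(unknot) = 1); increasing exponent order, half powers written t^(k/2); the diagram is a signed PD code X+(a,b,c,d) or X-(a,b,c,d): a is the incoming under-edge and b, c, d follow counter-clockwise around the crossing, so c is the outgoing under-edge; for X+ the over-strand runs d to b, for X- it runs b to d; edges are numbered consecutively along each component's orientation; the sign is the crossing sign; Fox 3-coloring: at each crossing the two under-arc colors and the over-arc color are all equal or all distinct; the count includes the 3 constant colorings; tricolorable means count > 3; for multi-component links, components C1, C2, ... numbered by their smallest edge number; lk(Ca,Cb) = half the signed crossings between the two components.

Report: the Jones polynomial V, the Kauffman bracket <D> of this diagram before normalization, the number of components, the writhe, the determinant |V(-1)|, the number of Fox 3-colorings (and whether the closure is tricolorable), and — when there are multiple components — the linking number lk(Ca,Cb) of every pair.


V = -t^-6 + t^-5 - t^-4 + 2t^-3 - t^-2 + t^-1
<D> = A^-8 - A^-4 + 2 - A^4 + A^8 - A^12 (w = -4)
1 component over 8 crossings, w = -4
3 Fox colorings among 3^8, |V(-1)| = 7: not tricolorable
why: |V(-1)| = 7: so not tricolorable, since 3 does not divide 7


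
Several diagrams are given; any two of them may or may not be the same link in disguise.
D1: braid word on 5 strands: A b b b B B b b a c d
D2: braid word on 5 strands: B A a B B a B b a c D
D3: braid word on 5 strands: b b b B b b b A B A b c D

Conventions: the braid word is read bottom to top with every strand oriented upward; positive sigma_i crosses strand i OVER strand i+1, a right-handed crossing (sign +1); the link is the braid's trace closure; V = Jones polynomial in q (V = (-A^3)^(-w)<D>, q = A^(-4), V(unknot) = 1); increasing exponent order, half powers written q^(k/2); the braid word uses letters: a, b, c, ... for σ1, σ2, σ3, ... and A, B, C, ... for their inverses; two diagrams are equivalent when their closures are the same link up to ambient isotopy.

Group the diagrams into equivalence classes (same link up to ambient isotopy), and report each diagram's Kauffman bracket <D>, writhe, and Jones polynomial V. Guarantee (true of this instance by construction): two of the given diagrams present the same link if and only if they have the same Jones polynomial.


classes: {D1} | {D2} | {D3}
V(D1) = -q^(1/2) - q^(3/2) - q^(5/2) + q^(9/2)  [11 crossings, <D> = -A^-3 + A^5 + A^9 + A^13, w = +5]
D2 (bracket A^-9 + 2A^-1 - A^3 + A^7 - A^11; 11 crossings at w = -1): V = q^(-7/2) - q^(-5/2) + q^(-3/2) - 2q^(-1/2) - q^(3/2)
V(D3) = -q^(3/2) - q^(7/2) + q^(9/2) - q^(11/2)  (w +3, c 13, <D> = A^-13 - A^-9 + A^-5 + A^3)
insight: V(q) takes 3 values over 3 diagrams, fixing the grouping


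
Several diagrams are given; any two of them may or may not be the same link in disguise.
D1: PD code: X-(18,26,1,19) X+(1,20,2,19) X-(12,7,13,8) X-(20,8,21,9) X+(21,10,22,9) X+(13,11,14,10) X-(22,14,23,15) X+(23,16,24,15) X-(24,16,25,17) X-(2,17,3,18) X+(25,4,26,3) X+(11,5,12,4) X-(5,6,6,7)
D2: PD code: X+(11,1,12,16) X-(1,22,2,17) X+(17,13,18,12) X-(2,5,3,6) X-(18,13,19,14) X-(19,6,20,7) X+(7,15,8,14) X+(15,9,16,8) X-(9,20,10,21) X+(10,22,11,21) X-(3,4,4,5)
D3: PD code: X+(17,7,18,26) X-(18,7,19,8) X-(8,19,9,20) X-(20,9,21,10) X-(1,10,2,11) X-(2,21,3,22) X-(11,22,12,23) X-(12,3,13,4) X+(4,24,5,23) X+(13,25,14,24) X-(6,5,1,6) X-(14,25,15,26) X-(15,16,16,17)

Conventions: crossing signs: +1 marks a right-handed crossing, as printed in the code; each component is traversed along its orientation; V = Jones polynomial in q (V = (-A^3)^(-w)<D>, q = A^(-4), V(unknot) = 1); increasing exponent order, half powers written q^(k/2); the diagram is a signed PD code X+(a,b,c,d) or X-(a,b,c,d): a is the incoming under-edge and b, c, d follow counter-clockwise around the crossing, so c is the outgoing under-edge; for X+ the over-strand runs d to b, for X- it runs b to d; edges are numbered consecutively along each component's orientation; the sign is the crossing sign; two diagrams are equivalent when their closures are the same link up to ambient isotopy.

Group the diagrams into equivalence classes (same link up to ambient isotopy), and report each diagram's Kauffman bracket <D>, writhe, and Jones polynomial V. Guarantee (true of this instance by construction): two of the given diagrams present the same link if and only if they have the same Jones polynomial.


classes: {D1} | {D2} | {D3}
V(D1) = -q^(-1/2) - q^(1/2)  [13 crossings, <D> = A^-5 + A^-1, w = -1]
V(D2) = -q^(-3/2) - 2q^(1/2) + q^(3/2) - q^(5/2) + q^(7/2)  (w -1, c 11, <D> = -A^-17 + A^-13 - A^-9 + 2A^-5 + A^3)
V(D3) = q^(-13/2) - q^(-11/2) + q^(-9/2) - 2q^(-7/2) - q^(-3/2)  [13 crossings, <D> = A^-15 + 2A^-7 - A^-3 + A - A^5, w = -7]
note: 3 classes among 3 diagrams; unequal V(q) rules out equality
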